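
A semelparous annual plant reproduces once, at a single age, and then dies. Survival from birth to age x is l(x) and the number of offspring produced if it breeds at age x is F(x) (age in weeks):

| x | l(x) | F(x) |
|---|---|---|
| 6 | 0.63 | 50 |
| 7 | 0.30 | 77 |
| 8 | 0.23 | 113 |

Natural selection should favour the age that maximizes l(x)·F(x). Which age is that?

6

Expected offspring if breeding at age x = l(x) × F(x):
  age 6: 0.63 × 50 = 31.500
  age 7: 0.30 × 77 = 23.100
  age 8: 0.23 × 113 = 25.990
Maximum at age 6 (31.500).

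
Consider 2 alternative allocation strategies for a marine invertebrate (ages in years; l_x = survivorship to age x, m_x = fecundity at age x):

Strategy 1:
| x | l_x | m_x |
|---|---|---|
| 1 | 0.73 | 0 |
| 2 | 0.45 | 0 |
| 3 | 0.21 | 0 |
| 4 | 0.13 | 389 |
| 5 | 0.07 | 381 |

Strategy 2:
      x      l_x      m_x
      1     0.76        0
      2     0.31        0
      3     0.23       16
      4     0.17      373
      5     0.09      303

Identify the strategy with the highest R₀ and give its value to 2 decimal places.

Strategy 1: R₀ = 0.73×0 + 0.45×0 + 0.21×0 + 0.13×389 + 0.07×381 = 77.2400
Strategy 2: R₀ = 0.76×0 + 0.31×0 + 0.23×16 + 0.17×373 + 0.09×303 = 94.3600
Highest R₀: strategy 2 with 94.3600.

94.36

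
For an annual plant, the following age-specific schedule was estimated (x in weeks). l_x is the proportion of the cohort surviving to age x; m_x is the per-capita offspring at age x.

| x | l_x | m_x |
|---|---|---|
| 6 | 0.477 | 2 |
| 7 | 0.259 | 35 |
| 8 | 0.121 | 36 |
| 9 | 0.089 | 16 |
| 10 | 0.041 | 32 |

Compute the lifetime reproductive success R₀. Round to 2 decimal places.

17.11

R₀ = Σ l_x m_x:
  age 6: 0.477 × 2 = 0.9540
  age 7: 0.259 × 35 = 9.0650
  age 8: 0.121 × 36 = 4.3560
  age 9: 0.089 × 16 = 1.4240
  age 10: 0.041 × 32 = 1.3120
R₀ = 0.9540 + 9.0650 + 4.3560 + 1.4240 + 1.3120 = 17.1110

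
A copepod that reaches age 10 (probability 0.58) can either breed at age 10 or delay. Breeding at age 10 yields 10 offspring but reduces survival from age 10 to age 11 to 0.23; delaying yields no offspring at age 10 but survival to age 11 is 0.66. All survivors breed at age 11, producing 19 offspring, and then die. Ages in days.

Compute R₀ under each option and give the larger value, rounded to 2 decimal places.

breed at age 10: R₀ = 0.58 × (10 + 0.23 × 19) = 0.58 × 14.3700 = 8.3346
delay to age 11: R₀ = 0.58 × (0.66 × 19) = 0.58 × 12.5400 = 7.2732
Higher: breed at age 10 (8.3346).

8.33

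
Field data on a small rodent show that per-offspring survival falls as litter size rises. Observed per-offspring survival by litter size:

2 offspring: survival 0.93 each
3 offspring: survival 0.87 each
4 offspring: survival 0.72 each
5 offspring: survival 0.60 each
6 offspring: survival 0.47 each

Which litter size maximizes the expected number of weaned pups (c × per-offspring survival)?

Expected weaned pups = c × s(c):
  c=2: 2 × 0.93 = 1.860
  c=3: 3 × 0.87 = 2.610
  c=4: 4 × 0.72 = 2.880
  c=5: 5 × 0.60 = 3.000
  c=6: 6 × 0.47 = 2.820
Maximum at c = 5 (3.000 weaned pups).

5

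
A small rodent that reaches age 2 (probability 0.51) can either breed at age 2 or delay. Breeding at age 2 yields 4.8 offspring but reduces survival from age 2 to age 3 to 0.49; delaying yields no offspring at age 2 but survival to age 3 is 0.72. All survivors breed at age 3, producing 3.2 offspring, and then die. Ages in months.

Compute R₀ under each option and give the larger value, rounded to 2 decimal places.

breed at age 2: R₀ = 0.51 × (4.8 + 0.49 × 3.2) = 0.51 × 6.3680 = 3.2477
delay to age 3: R₀ = 0.51 × (0.72 × 3.2) = 0.51 × 2.3040 = 1.1750
Higher: breed at age 2 (3.2477).

3.25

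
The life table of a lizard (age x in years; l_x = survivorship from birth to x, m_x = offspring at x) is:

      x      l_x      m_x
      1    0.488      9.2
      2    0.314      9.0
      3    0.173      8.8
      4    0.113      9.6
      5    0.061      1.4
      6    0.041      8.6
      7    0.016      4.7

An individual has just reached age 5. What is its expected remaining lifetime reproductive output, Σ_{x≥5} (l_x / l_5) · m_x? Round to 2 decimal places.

8.41

l_5 = 0.061. Conditional survival from age 5 to x is l_x / l_5.
  x=5: (0.061/0.061) × 1.4 = 1.4000
  x=6: (0.041/0.061) × 8.6 = 5.7803
  x=7: (0.016/0.061) × 4.7 = 1.2328
Sum = 1.4000 + 5.7803 + 1.2328 = 8.4131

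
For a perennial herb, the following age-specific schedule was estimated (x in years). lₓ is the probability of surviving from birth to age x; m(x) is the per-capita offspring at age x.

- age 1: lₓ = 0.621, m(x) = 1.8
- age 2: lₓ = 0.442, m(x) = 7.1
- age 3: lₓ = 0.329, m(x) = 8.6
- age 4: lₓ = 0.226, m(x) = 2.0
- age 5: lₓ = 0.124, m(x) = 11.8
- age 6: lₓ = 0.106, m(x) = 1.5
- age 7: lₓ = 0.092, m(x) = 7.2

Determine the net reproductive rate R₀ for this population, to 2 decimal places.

R₀ = Σ lₓ m(x):
  age 1: 0.621 × 1.8 = 1.1178
  age 2: 0.442 × 7.1 = 3.1382
  age 3: 0.329 × 8.6 = 2.8294
  age 4: 0.226 × 2.0 = 0.4520
  age 5: 0.124 × 11.8 = 1.4632
  age 6: 0.106 × 1.5 = 0.1590
  age 7: 0.092 × 7.2 = 0.6624
R₀ = 1.1178 + 3.1382 + 2.8294 + 0.4520 + 1.4632 + 0.1590 + 0.6624 = 9.8220

9.82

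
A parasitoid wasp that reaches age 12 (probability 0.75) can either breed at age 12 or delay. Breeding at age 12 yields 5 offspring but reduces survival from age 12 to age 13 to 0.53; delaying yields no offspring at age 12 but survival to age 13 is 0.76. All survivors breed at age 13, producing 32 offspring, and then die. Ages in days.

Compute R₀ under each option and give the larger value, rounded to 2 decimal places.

breed at age 12: R₀ = 0.75 × (5 + 0.53 × 32) = 0.75 × 21.9600 = 16.4700
delay to age 13: R₀ = 0.75 × (0.76 × 32) = 0.75 × 24.3200 = 18.2400
Higher: delay to age 13 (18.2400).

18.24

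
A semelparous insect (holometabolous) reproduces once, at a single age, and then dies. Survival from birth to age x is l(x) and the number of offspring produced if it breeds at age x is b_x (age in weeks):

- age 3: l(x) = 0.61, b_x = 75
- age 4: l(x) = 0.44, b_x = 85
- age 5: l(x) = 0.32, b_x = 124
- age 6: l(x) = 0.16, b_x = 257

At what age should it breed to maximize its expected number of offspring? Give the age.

Expected offspring if breeding at age x = l(x) × b_x:
  age 3: 0.61 × 75 = 45.750
  age 4: 0.44 × 85 = 37.400
  age 5: 0.32 × 124 = 39.680
  age 6: 0.16 × 257 = 41.120
Maximum at age 3 (45.750).

3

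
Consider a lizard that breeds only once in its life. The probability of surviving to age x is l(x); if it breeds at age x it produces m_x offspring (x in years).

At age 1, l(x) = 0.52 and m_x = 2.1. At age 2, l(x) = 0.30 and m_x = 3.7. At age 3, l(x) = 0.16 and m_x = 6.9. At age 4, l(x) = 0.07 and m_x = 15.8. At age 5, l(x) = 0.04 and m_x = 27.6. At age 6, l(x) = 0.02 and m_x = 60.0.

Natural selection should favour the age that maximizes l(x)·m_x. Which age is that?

6

Expected offspring if breeding at age x = l(x) × m_x:
  age 1: 0.52 × 2.1 = 1.092
  age 2: 0.30 × 3.7 = 1.110
  age 3: 0.16 × 6.9 = 1.104
  age 4: 0.07 × 15.8 = 1.106
  age 5: 0.04 × 27.6 = 1.104
  age 6: 0.02 × 60.0 = 1.200
Maximum at age 6 (1.200).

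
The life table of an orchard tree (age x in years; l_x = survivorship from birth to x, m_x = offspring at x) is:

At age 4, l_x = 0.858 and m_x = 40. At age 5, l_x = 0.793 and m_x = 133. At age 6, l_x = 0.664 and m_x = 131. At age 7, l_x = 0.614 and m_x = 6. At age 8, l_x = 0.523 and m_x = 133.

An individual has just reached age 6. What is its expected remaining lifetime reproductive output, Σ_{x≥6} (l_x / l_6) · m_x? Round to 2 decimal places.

l_6 = 0.664. Conditional survival from age 6 to x is l_x / l_6.
  x=6: (0.664/0.664) × 131 = 131.0000
  x=7: (0.614/0.664) × 6 = 5.5482
  x=8: (0.523/0.664) × 133 = 104.7575
Sum = 131.0000 + 5.5482 + 104.7575 = 241.3057

241.31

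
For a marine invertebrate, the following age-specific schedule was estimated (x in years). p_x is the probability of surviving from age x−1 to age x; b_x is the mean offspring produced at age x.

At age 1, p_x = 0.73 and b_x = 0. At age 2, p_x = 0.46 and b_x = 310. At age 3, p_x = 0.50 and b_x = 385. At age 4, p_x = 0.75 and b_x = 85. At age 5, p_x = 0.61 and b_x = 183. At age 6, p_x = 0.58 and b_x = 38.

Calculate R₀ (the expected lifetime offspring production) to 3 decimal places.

195.193

Survivorship from birth: l_x = p_1·p_2·…·p_x.
  l_1 = 0.73000
  l_2 = 0.33580
  l_3 = 0.16790
  l_4 = 0.12593
  l_5 = 0.07681
  l_6 = 0.04455
R₀ = Σ l_x b_x:
  age 1: 0.73000 × 0 = 0.0000
  age 2: 0.33580 × 310 = 104.0980
  age 3: 0.16790 × 385 = 64.6415
  age 4: 0.12593 × 85 = 10.7040
  age 5: 0.07681 × 183 = 14.0562
  age 6: 0.04455 × 38 = 1.6929
R₀ = 0.0000 + 104.0980 + 64.6415 + 10.7040 + 14.0562 + 1.6929 = 195.1927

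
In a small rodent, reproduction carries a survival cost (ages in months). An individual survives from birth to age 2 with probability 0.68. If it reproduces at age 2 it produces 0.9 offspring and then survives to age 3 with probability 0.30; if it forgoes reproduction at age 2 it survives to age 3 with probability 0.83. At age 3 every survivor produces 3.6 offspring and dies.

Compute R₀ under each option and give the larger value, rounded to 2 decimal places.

breed at age 2: R₀ = 0.68 × (0.9 + 0.30 × 3.6) = 0.68 × 1.9800 = 1.3464
delay to age 3: R₀ = 0.68 × (0.83 × 3.6) = 0.68 × 2.9880 = 2.0318
Higher: delay to age 3 (2.0318).

2.03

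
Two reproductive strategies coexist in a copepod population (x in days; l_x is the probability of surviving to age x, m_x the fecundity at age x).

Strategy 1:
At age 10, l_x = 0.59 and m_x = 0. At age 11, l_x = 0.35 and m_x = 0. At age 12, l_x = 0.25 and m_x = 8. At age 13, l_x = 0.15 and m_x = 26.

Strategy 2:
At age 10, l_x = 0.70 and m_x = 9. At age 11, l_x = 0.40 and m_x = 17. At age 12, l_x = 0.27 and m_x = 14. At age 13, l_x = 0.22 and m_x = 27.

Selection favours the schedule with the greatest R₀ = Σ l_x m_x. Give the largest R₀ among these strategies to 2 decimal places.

22.82

Strategy 1: R₀ = 0.59×0 + 0.35×0 + 0.25×8 + 0.15×26 = 5.9000
Strategy 2: R₀ = 0.70×9 + 0.40×17 + 0.27×14 + 0.22×27 = 22.8200
Highest R₀: strategy 2 with 22.8200.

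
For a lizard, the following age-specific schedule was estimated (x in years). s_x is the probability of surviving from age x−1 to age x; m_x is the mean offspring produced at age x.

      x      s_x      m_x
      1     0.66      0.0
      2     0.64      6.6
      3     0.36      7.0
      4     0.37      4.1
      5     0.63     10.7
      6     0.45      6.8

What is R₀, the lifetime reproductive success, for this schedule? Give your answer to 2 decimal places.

4.57

Survivorship from birth: l_x = s_1·s_2·…·s_x.
  l_1 = 0.66000
  l_2 = 0.42240
  l_3 = 0.15206
  l_4 = 0.05626
  l_5 = 0.03545
  l_6 = 0.01595
R₀ = Σ l_x m_x:
  age 1: 0.66000 × 0.0 = 0.0000
  age 2: 0.42240 × 6.6 = 2.7878
  age 3: 0.15206 × 7.0 = 1.0644
  age 4: 0.05626 × 4.1 = 0.2307
  age 5: 0.03545 × 10.7 = 0.3793
  age 6: 0.01595 × 6.8 = 0.1085
R₀ = 0.0000 + 2.7878 + 1.0644 + 0.2307 + 0.3793 + 0.1085 = 4.5707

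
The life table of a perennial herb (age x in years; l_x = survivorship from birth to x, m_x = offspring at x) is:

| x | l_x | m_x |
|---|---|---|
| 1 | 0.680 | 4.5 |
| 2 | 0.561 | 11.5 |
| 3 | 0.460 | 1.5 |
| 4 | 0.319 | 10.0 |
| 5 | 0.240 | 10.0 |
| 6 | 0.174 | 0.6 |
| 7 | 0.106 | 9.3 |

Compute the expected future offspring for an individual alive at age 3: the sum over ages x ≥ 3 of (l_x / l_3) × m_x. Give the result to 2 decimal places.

l_3 = 0.460. Conditional survival from age 3 to x is l_x / l_3.
  x=3: (0.460/0.460) × 1.5 = 1.5000
  x=4: (0.319/0.460) × 10.0 = 6.9348
  x=5: (0.240/0.460) × 10.0 = 5.2174
  x=6: (0.174/0.460) × 0.6 = 0.2270
  x=7: (0.106/0.460) × 9.3 = 2.1430
Sum = 1.5000 + 6.9348 + 5.2174 + 0.2270 + 2.1430 = 16.0222

16.02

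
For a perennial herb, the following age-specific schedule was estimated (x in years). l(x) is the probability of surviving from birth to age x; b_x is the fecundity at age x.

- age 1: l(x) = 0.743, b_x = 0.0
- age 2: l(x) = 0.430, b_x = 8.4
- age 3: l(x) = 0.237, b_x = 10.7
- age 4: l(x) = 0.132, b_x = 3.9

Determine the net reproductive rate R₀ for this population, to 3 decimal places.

6.663

R₀ = Σ l(x) b_x:
  age 1: 0.743 × 0.0 = 0.0000
  age 2: 0.430 × 8.4 = 3.6120
  age 3: 0.237 × 10.7 = 2.5359
  age 4: 0.132 × 3.9 = 0.5148
R₀ = 0.0000 + 3.6120 + 2.5359 + 0.5148 = 6.6627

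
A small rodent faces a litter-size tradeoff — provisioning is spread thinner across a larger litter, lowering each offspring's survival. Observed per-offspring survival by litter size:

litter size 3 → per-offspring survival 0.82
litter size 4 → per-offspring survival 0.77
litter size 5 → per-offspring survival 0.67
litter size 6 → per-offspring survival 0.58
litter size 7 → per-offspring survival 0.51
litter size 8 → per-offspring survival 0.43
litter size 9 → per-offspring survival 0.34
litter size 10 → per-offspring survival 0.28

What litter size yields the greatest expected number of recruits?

Expected recruits = c × s(c):
  c=3: 3 × 0.82 = 2.460
  c=4: 4 × 0.77 = 3.080
  c=5: 5 × 0.67 = 3.350
  c=6: 6 × 0.58 = 3.480
  c=7: 7 × 0.51 = 3.570
  c=8: 8 × 0.43 = 3.440
  c=9: 9 × 0.34 = 3.060
  c=10: 10 × 0.28 = 2.800
Maximum at c = 7 (3.570 recruits).

7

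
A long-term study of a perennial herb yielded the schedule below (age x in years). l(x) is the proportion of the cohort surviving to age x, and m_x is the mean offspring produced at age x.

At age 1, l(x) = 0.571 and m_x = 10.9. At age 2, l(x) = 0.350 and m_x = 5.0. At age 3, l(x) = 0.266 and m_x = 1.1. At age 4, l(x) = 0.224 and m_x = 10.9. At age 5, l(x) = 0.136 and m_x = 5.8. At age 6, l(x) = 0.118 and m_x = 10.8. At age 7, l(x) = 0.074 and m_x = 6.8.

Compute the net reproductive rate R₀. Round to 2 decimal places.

R₀ = Σ l(x) m_x:
  age 1: 0.571 × 10.9 = 6.2239
  age 2: 0.350 × 5.0 = 1.7500
  age 3: 0.266 × 1.1 = 0.2926
  age 4: 0.224 × 10.9 = 2.4416
  age 5: 0.136 × 5.8 = 0.7888
  age 6: 0.118 × 10.8 = 1.2744
  age 7: 0.074 × 6.8 = 0.5032
R₀ = 6.2239 + 1.7500 + 0.2926 + 2.4416 + 0.7888 + 1.2744 + 0.5032 = 13.2745

13.27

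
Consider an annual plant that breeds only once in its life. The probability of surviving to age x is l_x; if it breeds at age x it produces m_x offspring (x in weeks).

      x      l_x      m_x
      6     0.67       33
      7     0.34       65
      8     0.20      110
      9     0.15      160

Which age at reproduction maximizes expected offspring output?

9

Expected offspring if breeding at age x = l_x × m_x:
  age 6: 0.67 × 33 = 22.110
  age 7: 0.34 × 65 = 22.100
  age 8: 0.20 × 110 = 22.000
  age 9: 0.15 × 160 = 24.000
Maximum at age 9 (24.000).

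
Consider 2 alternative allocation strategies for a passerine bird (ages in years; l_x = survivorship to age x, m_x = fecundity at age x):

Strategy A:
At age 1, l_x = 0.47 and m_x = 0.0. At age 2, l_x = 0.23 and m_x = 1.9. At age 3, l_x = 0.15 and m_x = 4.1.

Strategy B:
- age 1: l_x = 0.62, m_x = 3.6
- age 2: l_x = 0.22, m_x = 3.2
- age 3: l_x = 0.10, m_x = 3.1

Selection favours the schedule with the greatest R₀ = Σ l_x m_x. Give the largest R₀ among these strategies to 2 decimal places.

3.25

Strategy A: R₀ = 0.47×0.0 + 0.23×1.9 + 0.15×4.1 = 1.0520
Strategy B: R₀ = 0.62×3.6 + 0.22×3.2 + 0.10×3.1 = 3.2460
Highest R₀: strategy B with 3.2460.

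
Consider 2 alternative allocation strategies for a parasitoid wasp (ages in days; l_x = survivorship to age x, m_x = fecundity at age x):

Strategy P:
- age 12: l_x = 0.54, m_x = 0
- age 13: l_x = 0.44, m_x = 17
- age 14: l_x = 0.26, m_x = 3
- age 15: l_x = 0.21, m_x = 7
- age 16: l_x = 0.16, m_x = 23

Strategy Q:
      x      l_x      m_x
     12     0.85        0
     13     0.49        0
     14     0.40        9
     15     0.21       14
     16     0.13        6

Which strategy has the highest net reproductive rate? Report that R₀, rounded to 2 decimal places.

13.41

Strategy P: R₀ = 0.54×0 + 0.44×17 + 0.26×3 + 0.21×7 + 0.16×23 = 13.4100
Strategy Q: R₀ = 0.85×0 + 0.49×0 + 0.40×9 + 0.21×14 + 0.13×6 = 7.3200
Highest R₀: strategy P with 13.4100.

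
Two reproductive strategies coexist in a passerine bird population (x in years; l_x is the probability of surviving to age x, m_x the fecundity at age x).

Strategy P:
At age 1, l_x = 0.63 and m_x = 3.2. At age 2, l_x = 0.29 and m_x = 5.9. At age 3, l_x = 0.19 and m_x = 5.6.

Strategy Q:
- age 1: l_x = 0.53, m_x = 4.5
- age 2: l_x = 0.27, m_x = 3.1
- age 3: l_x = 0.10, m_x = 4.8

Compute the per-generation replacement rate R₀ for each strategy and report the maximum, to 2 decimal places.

4.79

Strategy P: R₀ = 0.63×3.2 + 0.29×5.9 + 0.19×5.6 = 4.7910
Strategy Q: R₀ = 0.53×4.5 + 0.27×3.1 + 0.10×4.8 = 3.7020
Highest R₀: strategy P with 4.7910.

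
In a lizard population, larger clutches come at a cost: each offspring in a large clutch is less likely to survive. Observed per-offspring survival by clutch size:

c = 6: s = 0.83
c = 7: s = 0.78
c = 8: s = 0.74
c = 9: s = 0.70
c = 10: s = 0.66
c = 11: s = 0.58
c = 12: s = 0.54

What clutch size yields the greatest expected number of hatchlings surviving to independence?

10

Expected hatchlings surviving to independence = c × s(c):
  c=6: 6 × 0.83 = 4.980
  c=7: 7 × 0.78 = 5.460
  c=8: 8 × 0.74 = 5.920
  c=9: 9 × 0.70 = 6.300
  c=10: 10 × 0.66 = 6.600
  c=11: 11 × 0.58 = 6.380
  c=12: 12 × 0.54 = 6.480
Maximum at c = 10 (6.600 hatchlings surviving to independence).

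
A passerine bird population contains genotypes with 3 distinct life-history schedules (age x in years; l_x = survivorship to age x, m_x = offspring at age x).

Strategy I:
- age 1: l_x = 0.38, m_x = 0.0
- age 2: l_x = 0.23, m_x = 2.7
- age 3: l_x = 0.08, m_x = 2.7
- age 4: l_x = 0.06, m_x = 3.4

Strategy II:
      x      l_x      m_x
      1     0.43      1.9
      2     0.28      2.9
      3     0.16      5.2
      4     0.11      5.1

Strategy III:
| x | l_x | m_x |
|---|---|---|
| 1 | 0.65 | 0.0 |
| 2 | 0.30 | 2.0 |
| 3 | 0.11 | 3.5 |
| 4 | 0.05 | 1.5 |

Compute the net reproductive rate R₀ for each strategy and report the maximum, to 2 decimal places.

3.02

Strategy I: R₀ = 0.38×0.0 + 0.23×2.7 + 0.08×2.7 + 0.06×3.4 = 1.0410
Strategy II: R₀ = 0.43×1.9 + 0.28×2.9 + 0.16×5.2 + 0.11×5.1 = 3.0220
Strategy III: R₀ = 0.65×0.0 + 0.30×2.0 + 0.11×3.5 + 0.05×1.5 = 1.0600
Highest R₀: strategy II with 3.0220.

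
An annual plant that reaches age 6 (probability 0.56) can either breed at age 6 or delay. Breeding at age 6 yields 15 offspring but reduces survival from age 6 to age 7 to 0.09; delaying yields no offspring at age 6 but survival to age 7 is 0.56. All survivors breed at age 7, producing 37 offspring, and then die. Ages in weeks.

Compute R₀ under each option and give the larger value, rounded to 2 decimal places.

breed at age 6: R₀ = 0.56 × (15 + 0.09 × 37) = 0.56 × 18.3300 = 10.2648
delay to age 7: R₀ = 0.56 × (0.56 × 37) = 0.56 × 20.7200 = 11.6032
Higher: delay to age 7 (11.6032).

11.60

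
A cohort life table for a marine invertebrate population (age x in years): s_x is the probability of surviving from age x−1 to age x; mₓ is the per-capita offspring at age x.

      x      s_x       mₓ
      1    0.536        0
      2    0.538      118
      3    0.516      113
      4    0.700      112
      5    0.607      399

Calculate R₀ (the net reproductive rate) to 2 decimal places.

87.73

Survivorship from birth: l_x = s_1·s_2·…·s_x.
  l_1 = 0.53600
  l_2 = 0.28837
  l_3 = 0.14880
  l_4 = 0.10416
  l_5 = 0.06322
R₀ = Σ l_x mₓ:
  age 1: 0.53600 × 0 = 0.0000
  age 2: 0.28837 × 118 = 34.0277
  age 3: 0.14880 × 113 = 16.8144
  age 4: 0.10416 × 112 = 11.6659
  age 5: 0.06322 × 399 = 25.2248
R₀ = 0.0000 + 34.0277 + 16.8144 + 11.6659 + 25.2248 = 87.7328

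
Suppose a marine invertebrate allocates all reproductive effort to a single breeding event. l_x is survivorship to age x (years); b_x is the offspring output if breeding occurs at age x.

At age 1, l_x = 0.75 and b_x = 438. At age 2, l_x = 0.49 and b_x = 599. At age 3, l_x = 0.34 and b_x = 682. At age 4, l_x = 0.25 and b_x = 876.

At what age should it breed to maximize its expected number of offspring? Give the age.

1

Expected offspring if breeding at age x = l_x × b_x:
  age 1: 0.75 × 438 = 328.500
  age 2: 0.49 × 599 = 293.510
  age 3: 0.34 × 682 = 231.880
  age 4: 0.25 × 876 = 219.000
Maximum at age 1 (328.500).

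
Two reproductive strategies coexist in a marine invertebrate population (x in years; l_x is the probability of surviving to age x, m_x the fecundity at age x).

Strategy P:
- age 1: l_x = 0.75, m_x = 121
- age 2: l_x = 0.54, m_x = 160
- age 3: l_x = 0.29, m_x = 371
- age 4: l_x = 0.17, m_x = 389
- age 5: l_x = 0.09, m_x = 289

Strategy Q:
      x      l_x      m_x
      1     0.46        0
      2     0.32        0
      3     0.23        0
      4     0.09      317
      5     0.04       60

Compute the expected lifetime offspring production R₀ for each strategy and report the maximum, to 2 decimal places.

376.88

Strategy P: R₀ = 0.75×121 + 0.54×160 + 0.29×371 + 0.17×389 + 0.09×289 = 376.8800
Strategy Q: R₀ = 0.46×0 + 0.32×0 + 0.23×0 + 0.09×317 + 0.04×60 = 30.9300
Highest R₀: strategy P with 376.8800.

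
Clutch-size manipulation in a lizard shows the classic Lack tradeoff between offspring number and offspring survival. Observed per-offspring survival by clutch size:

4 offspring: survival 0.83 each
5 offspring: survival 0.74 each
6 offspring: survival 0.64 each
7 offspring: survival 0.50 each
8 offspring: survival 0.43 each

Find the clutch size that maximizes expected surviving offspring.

Expected surviving offspring = c × s(c):
  c=4: 4 × 0.83 = 3.320
  c=5: 5 × 0.74 = 3.700
  c=6: 6 × 0.64 = 3.840
  c=7: 7 × 0.50 = 3.500
  c=8: 8 × 0.43 = 3.440
Maximum at c = 6 (3.840 surviving offspring).

6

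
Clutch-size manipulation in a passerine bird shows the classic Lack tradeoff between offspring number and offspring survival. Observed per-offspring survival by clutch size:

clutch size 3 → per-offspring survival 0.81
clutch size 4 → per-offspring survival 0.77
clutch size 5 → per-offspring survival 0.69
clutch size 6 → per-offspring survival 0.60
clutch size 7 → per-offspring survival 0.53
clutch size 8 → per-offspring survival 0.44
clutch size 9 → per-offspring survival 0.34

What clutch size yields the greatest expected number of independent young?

7

Expected independent young = c × s(c):
  c=3: 3 × 0.81 = 2.430
  c=4: 4 × 0.77 = 3.080
  c=5: 5 × 0.69 = 3.450
  c=6: 6 × 0.60 = 3.600
  c=7: 7 × 0.53 = 3.710
  c=8: 8 × 0.44 = 3.520
  c=9: 9 × 0.34 = 3.060
Maximum at c = 7 (3.710 independent young).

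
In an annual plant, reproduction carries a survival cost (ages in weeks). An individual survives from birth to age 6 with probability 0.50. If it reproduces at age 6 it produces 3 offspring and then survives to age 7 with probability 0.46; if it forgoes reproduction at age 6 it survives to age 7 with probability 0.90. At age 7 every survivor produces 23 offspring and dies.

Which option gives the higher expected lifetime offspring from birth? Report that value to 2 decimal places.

10.35

breed at age 6: R₀ = 0.50 × (3 + 0.46 × 23) = 0.50 × 13.5800 = 6.7900
delay to age 7: R₀ = 0.50 × (0.90 × 23) = 0.50 × 20.7000 = 10.3500
Higher: delay to age 7 (10.3500).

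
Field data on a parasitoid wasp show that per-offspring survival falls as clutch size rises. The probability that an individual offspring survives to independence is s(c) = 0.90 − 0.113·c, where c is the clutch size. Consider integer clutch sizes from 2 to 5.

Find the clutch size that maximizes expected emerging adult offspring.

4

Expected emerging adult offspring = c × s(c):
  c=2: 2 × 0.674 = 1.348
  c=3: 3 × 0.561 = 1.683
  c=4: 4 × 0.448 = 1.792
  c=5: 5 × 0.335 = 1.675
Maximum at c = 4 (1.792 emerging adult offspring).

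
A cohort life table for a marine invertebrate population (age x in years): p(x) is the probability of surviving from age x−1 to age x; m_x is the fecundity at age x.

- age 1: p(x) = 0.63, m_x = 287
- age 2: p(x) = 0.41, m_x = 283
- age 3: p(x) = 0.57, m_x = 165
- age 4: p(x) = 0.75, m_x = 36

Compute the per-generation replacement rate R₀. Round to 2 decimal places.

282.18

Survivorship from birth: l_x = p_1·p_2·…·p_x.
  l_1 = 0.63000
  l_2 = 0.25830
  l_3 = 0.14723
  l_4 = 0.11042
R₀ = Σ l_x m_x:
  age 1: 0.63000 × 287 = 180.8100
  age 2: 0.25830 × 283 = 73.0989
  age 3: 0.14723 × 165 = 24.2930
  age 4: 0.11042 × 36 = 3.9751
R₀ = 180.8100 + 73.0989 + 24.2930 + 3.9751 = 282.1770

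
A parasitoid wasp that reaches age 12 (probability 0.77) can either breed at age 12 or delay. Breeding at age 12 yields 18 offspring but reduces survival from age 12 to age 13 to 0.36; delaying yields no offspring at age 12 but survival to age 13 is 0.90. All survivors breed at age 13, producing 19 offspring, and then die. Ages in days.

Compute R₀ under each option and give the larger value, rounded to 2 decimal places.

breed at age 12: R₀ = 0.77 × (18 + 0.36 × 19) = 0.77 × 24.8400 = 19.1268
delay to age 13: R₀ = 0.77 × (0.90 × 19) = 0.77 × 17.1000 = 13.1670
Higher: breed at age 12 (19.1268).

19.13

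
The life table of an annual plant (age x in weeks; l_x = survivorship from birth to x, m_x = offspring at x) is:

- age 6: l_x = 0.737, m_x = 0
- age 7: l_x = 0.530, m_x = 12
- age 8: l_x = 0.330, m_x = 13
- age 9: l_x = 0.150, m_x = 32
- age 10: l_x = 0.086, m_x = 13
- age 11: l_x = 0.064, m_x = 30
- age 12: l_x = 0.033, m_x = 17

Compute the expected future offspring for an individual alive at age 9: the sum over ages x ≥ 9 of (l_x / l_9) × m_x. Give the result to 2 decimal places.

55.99

l_9 = 0.150. Conditional survival from age 9 to x is l_x / l_9.
  x=9: (0.150/0.150) × 32 = 32.0000
  x=10: (0.086/0.150) × 13 = 7.4533
  x=11: (0.064/0.150) × 30 = 12.8000
  x=12: (0.033/0.150) × 17 = 3.7400
Sum = 32.0000 + 7.4533 + 12.8000 + 3.7400 = 55.9933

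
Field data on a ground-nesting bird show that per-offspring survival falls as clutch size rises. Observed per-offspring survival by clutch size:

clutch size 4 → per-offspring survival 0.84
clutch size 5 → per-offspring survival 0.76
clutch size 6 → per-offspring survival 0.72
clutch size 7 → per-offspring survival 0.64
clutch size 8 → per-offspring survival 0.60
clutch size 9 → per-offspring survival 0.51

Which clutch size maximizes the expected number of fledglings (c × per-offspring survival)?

Expected fledglings = c × s(c):
  c=4: 4 × 0.84 = 3.360
  c=5: 5 × 0.76 = 3.800
  c=6: 6 × 0.72 = 4.320
  c=7: 7 × 0.64 = 4.480
  c=8: 8 × 0.60 = 4.800
  c=9: 9 × 0.51 = 4.590
Maximum at c = 8 (4.800 fledglings).

8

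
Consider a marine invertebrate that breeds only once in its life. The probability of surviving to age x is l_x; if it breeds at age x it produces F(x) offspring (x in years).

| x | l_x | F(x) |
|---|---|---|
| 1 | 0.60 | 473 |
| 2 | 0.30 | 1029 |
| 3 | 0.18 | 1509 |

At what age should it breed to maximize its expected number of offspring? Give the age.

2

Expected offspring if breeding at age x = l_x × F(x):
  age 1: 0.60 × 473 = 283.800
  age 2: 0.30 × 1029 = 308.700
  age 3: 0.18 × 1509 = 271.620
Maximum at age 2 (308.700).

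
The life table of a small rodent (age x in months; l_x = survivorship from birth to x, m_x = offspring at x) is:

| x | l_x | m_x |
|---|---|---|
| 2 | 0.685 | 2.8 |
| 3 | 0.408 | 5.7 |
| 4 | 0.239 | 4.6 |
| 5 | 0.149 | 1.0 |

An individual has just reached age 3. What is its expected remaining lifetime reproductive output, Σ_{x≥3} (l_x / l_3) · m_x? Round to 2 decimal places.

l_3 = 0.408. Conditional survival from age 3 to x is l_x / l_3.
  x=3: (0.408/0.408) × 5.7 = 5.7000
  x=4: (0.239/0.408) × 4.6 = 2.6946
  x=5: (0.149/0.408) × 1.0 = 0.3652
Sum = 5.7000 + 2.6946 + 0.3652 = 8.7598

8.76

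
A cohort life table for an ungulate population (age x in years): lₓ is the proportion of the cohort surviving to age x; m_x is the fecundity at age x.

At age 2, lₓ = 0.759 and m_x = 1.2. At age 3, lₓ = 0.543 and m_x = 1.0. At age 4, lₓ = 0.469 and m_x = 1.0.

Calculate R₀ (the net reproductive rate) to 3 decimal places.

1.923

R₀ = Σ lₓ m_x:
  age 2: 0.759 × 1.2 = 0.9108
  age 3: 0.543 × 1.0 = 0.5430
  age 4: 0.469 × 1.0 = 0.4690
R₀ = 0.9108 + 0.5430 + 0.4690 = 1.9228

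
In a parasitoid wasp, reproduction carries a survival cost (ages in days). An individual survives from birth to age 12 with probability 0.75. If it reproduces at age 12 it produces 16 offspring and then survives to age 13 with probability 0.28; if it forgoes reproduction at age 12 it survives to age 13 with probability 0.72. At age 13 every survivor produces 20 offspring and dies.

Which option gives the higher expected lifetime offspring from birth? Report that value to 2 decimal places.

breed at age 12: R₀ = 0.75 × (16 + 0.28 × 20) = 0.75 × 21.6000 = 16.2000
delay to age 13: R₀ = 0.75 × (0.72 × 20) = 0.75 × 14.4000 = 10.8000
Higher: breed at age 12 (16.2000).

16.20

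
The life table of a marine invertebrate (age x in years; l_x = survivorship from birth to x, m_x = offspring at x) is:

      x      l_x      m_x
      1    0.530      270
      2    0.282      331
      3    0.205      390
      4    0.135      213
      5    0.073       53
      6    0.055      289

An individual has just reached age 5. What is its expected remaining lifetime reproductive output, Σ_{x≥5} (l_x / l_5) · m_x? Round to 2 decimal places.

l_5 = 0.073. Conditional survival from age 5 to x is l_x / l_5.
  x=5: (0.073/0.073) × 53 = 53.0000
  x=6: (0.055/0.073) × 289 = 217.7397
Sum = 53.0000 + 217.7397 = 270.7397

270.74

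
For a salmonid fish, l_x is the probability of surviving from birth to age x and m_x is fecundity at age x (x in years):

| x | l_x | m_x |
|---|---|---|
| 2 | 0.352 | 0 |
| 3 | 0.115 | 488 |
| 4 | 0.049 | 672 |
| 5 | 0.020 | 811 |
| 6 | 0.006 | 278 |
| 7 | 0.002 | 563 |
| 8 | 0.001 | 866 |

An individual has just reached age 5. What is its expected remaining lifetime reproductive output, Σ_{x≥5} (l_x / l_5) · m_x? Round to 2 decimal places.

l_5 = 0.020. Conditional survival from age 5 to x is l_x / l_5.
  x=5: (0.020/0.020) × 811 = 811.0000
  x=6: (0.006/0.020) × 278 = 83.4000
  x=7: (0.002/0.020) × 563 = 56.3000
  x=8: (0.001/0.020) × 866 = 43.3000
Sum = 811.0000 + 83.4000 + 56.3000 + 43.3000 = 994.0000

994.00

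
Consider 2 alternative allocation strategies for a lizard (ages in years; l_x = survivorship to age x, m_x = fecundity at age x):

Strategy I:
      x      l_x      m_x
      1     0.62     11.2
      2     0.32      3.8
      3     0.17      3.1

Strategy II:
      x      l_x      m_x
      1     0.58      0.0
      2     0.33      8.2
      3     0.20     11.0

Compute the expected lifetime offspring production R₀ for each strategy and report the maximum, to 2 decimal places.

Strategy I: R₀ = 0.62×11.2 + 0.32×3.8 + 0.17×3.1 = 8.6870
Strategy II: R₀ = 0.58×0.0 + 0.33×8.2 + 0.20×11.0 = 4.9060
Highest R₀: strategy I with 8.6870.

8.69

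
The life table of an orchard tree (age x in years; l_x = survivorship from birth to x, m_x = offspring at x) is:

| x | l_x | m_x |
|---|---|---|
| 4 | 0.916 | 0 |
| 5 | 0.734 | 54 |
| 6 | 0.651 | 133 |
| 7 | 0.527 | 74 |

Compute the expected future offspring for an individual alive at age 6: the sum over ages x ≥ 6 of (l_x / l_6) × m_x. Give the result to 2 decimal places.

192.90

l_6 = 0.651. Conditional survival from age 6 to x is l_x / l_6.
  x=6: (0.651/0.651) × 133 = 133.0000
  x=7: (0.527/0.651) × 74 = 59.9048
Sum = 133.0000 + 59.9048 = 192.9048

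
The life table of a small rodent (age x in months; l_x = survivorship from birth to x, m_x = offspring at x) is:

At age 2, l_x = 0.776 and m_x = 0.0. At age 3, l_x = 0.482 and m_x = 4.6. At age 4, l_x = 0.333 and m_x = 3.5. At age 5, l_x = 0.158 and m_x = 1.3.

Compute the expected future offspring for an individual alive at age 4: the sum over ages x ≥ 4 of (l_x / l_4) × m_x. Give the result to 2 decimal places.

l_4 = 0.333. Conditional survival from age 4 to x is l_x / l_4.
  x=4: (0.333/0.333) × 3.5 = 3.5000
  x=5: (0.158/0.333) × 1.3 = 0.6168
Sum = 3.5000 + 0.6168 = 4.1168

4.12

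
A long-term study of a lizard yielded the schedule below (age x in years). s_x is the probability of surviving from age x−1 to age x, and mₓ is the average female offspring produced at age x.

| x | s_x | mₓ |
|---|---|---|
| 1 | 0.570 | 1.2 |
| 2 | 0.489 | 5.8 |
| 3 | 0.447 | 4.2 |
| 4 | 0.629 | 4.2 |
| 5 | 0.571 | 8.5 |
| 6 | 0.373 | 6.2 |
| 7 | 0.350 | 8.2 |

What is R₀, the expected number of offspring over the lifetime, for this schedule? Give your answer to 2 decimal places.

Survivorship from birth: l_x = s_1·s_2·…·s_x.
  l_1 = 0.57000
  l_2 = 0.27873
  l_3 = 0.12459
  l_4 = 0.07837
  l_5 = 0.04475
  l_6 = 0.01669
  l_7 = 0.00584
R₀ = Σ l_x mₓ:
  age 1: 0.57000 × 1.2 = 0.6840
  age 2: 0.27873 × 5.8 = 1.6166
  age 3: 0.12459 × 4.2 = 0.5233
  age 4: 0.07837 × 4.2 = 0.3292
  age 5: 0.04475 × 8.5 = 0.3804
  age 6: 0.01669 × 6.2 = 0.1035
  age 7: 0.00584 × 8.2 = 0.0479
R₀ = 0.6840 + 1.6166 + 0.5233 + 0.3292 + 0.3804 + 0.1035 + 0.0479 = 3.6848

3.68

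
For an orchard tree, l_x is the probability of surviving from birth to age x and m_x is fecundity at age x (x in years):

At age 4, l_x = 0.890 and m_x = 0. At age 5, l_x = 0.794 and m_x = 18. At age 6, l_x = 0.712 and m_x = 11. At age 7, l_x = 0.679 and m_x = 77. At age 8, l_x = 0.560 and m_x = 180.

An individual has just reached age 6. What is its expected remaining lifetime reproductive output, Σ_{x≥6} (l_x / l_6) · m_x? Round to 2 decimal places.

226.00

l_6 = 0.712. Conditional survival from age 6 to x is l_x / l_6.
  x=6: (0.712/0.712) × 11 = 11.0000
  x=7: (0.679/0.712) × 77 = 73.4312
  x=8: (0.560/0.712) × 180 = 141.5730
Sum = 11.0000 + 73.4312 + 141.5730 = 226.0042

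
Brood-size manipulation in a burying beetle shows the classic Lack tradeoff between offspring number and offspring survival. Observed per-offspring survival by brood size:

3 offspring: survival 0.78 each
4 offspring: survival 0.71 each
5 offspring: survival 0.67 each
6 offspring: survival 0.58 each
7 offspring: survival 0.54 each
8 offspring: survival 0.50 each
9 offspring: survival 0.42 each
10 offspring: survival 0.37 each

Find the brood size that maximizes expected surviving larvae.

8

Expected surviving larvae = c × s(c):
  c=3: 3 × 0.78 = 2.340
  c=4: 4 × 0.71 = 2.840
  c=5: 5 × 0.67 = 3.350
  c=6: 6 × 0.58 = 3.480
  c=7: 7 × 0.54 = 3.780
  c=8: 8 × 0.50 = 4.000
  c=9: 9 × 0.42 = 3.780
  c=10: 10 × 0.37 = 3.700
Maximum at c = 8 (4.000 surviving larvae).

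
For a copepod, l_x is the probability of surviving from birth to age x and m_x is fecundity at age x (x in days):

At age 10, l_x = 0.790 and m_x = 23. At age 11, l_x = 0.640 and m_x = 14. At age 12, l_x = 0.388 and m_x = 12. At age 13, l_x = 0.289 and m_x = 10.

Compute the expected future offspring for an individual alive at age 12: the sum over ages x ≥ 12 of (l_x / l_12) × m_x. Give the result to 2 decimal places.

l_12 = 0.388. Conditional survival from age 12 to x is l_x / l_12.
  x=12: (0.388/0.388) × 12 = 12.0000
  x=13: (0.289/0.388) × 10 = 7.4485
Sum = 12.0000 + 7.4485 = 19.4485

19.45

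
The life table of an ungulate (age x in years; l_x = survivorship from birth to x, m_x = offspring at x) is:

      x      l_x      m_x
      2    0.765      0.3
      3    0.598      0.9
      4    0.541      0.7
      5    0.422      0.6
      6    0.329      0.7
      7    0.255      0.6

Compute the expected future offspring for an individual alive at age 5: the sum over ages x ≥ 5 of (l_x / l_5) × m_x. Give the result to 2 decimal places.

1.51

l_5 = 0.422. Conditional survival from age 5 to x is l_x / l_5.
  x=5: (0.422/0.422) × 0.6 = 0.6000
  x=6: (0.329/0.422) × 0.7 = 0.5457
  x=7: (0.255/0.422) × 0.6 = 0.3626
Sum = 0.6000 + 0.5457 + 0.3626 = 1.5083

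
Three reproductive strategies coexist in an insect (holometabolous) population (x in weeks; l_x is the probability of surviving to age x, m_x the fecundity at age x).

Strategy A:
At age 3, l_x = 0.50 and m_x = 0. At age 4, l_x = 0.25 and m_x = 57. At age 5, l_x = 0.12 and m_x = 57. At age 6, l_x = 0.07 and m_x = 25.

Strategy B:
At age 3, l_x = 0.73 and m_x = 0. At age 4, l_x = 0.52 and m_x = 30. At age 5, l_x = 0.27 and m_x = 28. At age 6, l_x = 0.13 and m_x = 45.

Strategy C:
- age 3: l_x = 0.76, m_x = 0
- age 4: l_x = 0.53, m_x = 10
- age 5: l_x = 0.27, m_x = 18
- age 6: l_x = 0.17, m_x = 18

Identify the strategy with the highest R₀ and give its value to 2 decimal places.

29.01

Strategy A: R₀ = 0.50×0 + 0.25×57 + 0.12×57 + 0.07×25 = 22.8400
Strategy B: R₀ = 0.73×0 + 0.52×30 + 0.27×28 + 0.13×45 = 29.0100
Strategy C: R₀ = 0.76×0 + 0.53×10 + 0.27×18 + 0.17×18 = 13.2200
Highest R₀: strategy B with 29.0100.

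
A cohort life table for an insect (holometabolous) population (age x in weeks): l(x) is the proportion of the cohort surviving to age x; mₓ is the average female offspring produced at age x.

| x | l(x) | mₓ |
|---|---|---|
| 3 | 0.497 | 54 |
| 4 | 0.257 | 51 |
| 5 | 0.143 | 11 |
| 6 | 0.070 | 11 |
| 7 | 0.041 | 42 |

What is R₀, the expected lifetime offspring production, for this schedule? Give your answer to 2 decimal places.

44.01

R₀ = Σ l(x) mₓ:
  age 3: 0.497 × 54 = 26.8380
  age 4: 0.257 × 51 = 13.1070
  age 5: 0.143 × 11 = 1.5730
  age 6: 0.070 × 11 = 0.7700
  age 7: 0.041 × 42 = 1.7220
R₀ = 26.8380 + 13.1070 + 1.5730 + 0.7700 + 1.7220 = 44.0100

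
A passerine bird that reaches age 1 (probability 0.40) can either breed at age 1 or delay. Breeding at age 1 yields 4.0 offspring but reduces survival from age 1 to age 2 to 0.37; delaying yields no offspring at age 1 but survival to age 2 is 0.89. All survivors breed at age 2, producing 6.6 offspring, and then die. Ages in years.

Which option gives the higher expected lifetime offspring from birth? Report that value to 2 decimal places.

breed at age 1: R₀ = 0.40 × (4.0 + 0.37 × 6.6) = 0.40 × 6.4420 = 2.5768
delay to age 2: R₀ = 0.40 × (0.89 × 6.6) = 0.40 × 5.8740 = 2.3496
Higher: breed at age 1 (2.5768).

2.58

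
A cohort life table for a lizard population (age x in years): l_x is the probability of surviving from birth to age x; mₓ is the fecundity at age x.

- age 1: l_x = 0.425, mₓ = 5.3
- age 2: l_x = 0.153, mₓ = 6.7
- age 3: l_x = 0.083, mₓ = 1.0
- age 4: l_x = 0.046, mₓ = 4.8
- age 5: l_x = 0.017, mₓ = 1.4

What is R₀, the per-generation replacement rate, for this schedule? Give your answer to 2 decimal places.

3.61

R₀ = Σ l_x mₓ:
  age 1: 0.425 × 5.3 = 2.2525
  age 2: 0.153 × 6.7 = 1.0251
  age 3: 0.083 × 1.0 = 0.0830
  age 4: 0.046 × 4.8 = 0.2208
  age 5: 0.017 × 1.4 = 0.0238
R₀ = 2.2525 + 1.0251 + 0.0830 + 0.2208 + 0.0238 = 3.6052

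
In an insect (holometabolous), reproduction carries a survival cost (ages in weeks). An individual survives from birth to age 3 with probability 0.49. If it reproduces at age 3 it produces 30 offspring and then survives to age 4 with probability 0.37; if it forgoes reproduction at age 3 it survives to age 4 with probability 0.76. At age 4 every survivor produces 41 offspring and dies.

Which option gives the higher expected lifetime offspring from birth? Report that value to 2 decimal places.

breed at age 3: R₀ = 0.49 × (30 + 0.37 × 41) = 0.49 × 45.1700 = 22.1333
delay to age 4: R₀ = 0.49 × (0.76 × 41) = 0.49 × 31.1600 = 15.2684
Higher: breed at age 3 (22.1333).

22.13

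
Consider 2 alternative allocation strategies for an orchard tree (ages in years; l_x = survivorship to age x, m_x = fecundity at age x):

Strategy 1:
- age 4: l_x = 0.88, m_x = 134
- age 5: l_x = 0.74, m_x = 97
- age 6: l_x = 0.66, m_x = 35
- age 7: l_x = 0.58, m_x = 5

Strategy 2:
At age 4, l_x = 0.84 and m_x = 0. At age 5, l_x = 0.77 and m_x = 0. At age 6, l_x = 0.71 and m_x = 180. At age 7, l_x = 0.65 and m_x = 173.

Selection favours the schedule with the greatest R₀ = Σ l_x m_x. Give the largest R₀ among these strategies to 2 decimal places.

Strategy 1: R₀ = 0.88×134 + 0.74×97 + 0.66×35 + 0.58×5 = 215.7000
Strategy 2: R₀ = 0.84×0 + 0.77×0 + 0.71×180 + 0.65×173 = 240.2500
Highest R₀: strategy 2 with 240.2500.

240.25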